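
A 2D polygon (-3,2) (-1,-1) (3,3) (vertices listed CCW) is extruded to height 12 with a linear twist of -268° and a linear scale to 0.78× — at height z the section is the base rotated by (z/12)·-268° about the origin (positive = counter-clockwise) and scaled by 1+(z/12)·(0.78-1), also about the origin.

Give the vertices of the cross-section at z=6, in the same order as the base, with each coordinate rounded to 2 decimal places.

Cross-section at z=6: (3.14,0.68) (-0.02,1.26) (0.07,-3.78)

t = z/height = 6/12 = 0.5
s = 1 + (scale-1)·z/height = 1 + (0.78-1)·6/12 = 0.890000
θ = twist·z/height = -268°·6/12 = -134.0000° = -2.338741 rad
cos θ = -0.694658, sin θ = -0.719340 (intermediates below are computed at full precision and shown rounded to 5 d.p.)
v1: (-3,2) → rotate → (3.52265,0.76870) → ×s → (3.13516,0.68415) → (3.14,0.68)
v2: (-1,-1) → rotate → (-0.02468,1.41400) → ×s → (-0.02197,1.25846) → (-0.02,1.26)
v3: (3,3) → rotate → (0.07404,-4.24199) → ×s → (0.06590,-3.77538) → (0.07,-3.78)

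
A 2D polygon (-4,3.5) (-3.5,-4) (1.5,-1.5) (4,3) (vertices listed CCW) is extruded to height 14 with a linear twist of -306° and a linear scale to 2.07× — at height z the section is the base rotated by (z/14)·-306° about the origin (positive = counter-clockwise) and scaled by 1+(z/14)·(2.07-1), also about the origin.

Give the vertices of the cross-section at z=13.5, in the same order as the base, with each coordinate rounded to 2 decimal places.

t = z/height = 13.5/14 = 0.964286
s = 1 + (scale-1)·z/height = 1 + (2.07-1)·13.5/14 = 2.031786
θ = twist·z/height = -306°·13.5/14 = -295.0714° = -5.149968 rad
cos θ = 0.423748, sin θ = 0.905780 (intermediates below are computed at full precision and shown rounded to 5 d.p.)
v1: (-4,3.5) → rotate → (-4.86522,-2.14000) → ×s → (-9.88509,-4.34803) → (-9.89,-4.35)
v2: (-3.5,-4) → rotate → (2.14000,-4.86522) → ×s → (4.34803,-9.88509) → (4.35,-9.89)
v3: (1.5,-1.5) → rotate → (1.99429,0.72305) → ×s → (4.05197,1.46908) → (4.05,1.47)
v4: (4,3) → rotate → (-1.02235,4.89436) → ×s → (-2.07720,9.94430) → (-2.08,9.94)

Cross-section at z=13.5: (-9.89,-4.35) (4.35,-9.89) (4.05,1.47) (-2.08,9.94)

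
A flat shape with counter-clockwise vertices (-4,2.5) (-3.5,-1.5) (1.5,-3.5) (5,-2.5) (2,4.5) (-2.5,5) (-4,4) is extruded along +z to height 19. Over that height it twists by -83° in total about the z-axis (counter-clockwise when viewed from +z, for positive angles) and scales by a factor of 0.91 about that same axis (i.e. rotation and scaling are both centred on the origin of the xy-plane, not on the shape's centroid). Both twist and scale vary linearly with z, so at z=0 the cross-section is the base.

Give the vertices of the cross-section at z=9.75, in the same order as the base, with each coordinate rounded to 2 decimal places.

t = z/height = 9.75/19 = 0.513158
s = 1 + (scale-1)·z/height = 1 + (0.91-1)·9.75/19 = 0.953816
θ = twist·z/height = -83°·9.75/19 = -42.5921° = -0.743372 rad
cos θ = 0.736190, sin θ = -0.676775 (intermediates below are computed at full precision and shown rounded to 5 d.p.)
v1: (-4,2.5) → rotate → (-1.25283,4.54757) → ×s → (-1.19496,4.33755) → (-1.19,4.34)
v2: (-3.5,-1.5) → rotate → (-3.59183,1.26443) → ×s → (-3.42594,1.20603) → (-3.43,1.21)
v3: (1.5,-3.5) → rotate → (-1.26443,-3.59183) → ×s → (-1.20603,-3.42594) → (-1.21,-3.43)
v4: (5,-2.5) → rotate → (1.98902,-5.22435) → ×s → (1.89715,-4.98307) → (1.90,-4.98)
v5: (2,4.5) → rotate → (4.51787,1.95931) → ×s → (4.30921,1.86882) → (4.31,1.87)
v6: (-2.5,5) → rotate → (1.54340,5.37289) → ×s → (1.47212,5.12475) → (1.47,5.12)
v7: (-4,4) → rotate → (-0.23766,5.65186) → ×s → (-0.22669,5.39083) → (-0.23,5.39)

Cross-section at z=9.75: (-1.19,4.34) (-3.43,1.21) (-1.21,-3.43) (1.90,-4.98) (4.31,1.87) (1.47,5.12) (-0.23,5.39)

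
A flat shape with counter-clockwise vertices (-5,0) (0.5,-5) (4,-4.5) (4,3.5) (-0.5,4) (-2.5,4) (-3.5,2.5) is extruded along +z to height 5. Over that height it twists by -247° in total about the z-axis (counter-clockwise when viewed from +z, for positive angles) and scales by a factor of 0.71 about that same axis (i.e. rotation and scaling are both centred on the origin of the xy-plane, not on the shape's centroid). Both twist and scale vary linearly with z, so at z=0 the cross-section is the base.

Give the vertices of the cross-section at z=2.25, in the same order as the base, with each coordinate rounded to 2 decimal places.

t = z/height = 2.25/5 = 0.45
s = 1 + (scale-1)·z/height = 1 + (0.71-1)·2.25/5 = 0.869500
θ = twist·z/height = -247°·2.25/5 = -111.1500° = -1.939933 rad
cos θ = -0.360811, sin θ = -0.932639 (intermediates below are computed at full precision and shown rounded to 5 d.p.)
v1: (-5,0) → rotate → (1.80405,4.66320) → ×s → (1.56863,4.05465) → (1.57,4.05)
v2: (0.5,-5) → rotate → (-4.84360,1.33773) → ×s → (-4.21151,1.16316) → (-4.21,1.16)
v3: (4,-4.5) → rotate → (-5.64012,-2.10691) → ×s → (-4.90408,-1.83196) → (-4.90,-1.83)
v4: (4,3.5) → rotate → (1.82099,-4.99339) → ×s → (1.58335,-4.34176) → (1.58,-4.34)
v5: (-0.5,4) → rotate → (3.91096,-0.97692) → ×s → (3.40058,-0.84944) → (3.40,-0.85)
v6: (-2.5,4) → rotate → (4.63258,0.88835) → ×s → (4.02803,0.77242) → (4.03,0.77)
v7: (-3.5,2.5) → rotate → (3.59444,2.36221) → ×s → (3.12536,2.05394) → (3.13,2.05)

Cross-section at z=2.25: (1.57,4.05) (-4.21,1.16) (-4.90,-1.83) (1.58,-4.34) (3.40,-0.85) (4.03,0.77) (3.13,2.05)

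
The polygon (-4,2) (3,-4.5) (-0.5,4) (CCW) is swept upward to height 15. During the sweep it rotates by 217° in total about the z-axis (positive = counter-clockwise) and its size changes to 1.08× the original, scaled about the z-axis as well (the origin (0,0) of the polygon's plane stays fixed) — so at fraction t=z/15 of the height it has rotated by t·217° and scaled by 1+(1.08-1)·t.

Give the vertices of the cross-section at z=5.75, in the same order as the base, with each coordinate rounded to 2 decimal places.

t = z/height = 5.75/15 = 0.383333
s = 1 + (scale-1)·z/height = 1 + (1.08-1)·5.75/15 = 1.030667
θ = twist·z/height = 217°·5.75/15 = 83.1833° = 1.451823 rad
cos θ = 0.118693, sin θ = 0.992931 (intermediates below are computed at full precision and shown rounded to 5 d.p.)
v1: (-4,2) → rotate → (-2.46063,-3.73434) → ×s → (-2.53609,-3.84886) → (-2.54,-3.85)
v2: (3,-4.5) → rotate → (4.82427,2.44468) → ×s → (4.97221,2.51965) → (4.97,2.52)
v3: (-0.5,4) → rotate → (-4.03107,-0.02169) → ×s → (-4.15469,-0.02236) → (-4.15,-0.02)

Cross-section at z=5.75: (-2.54,-3.85) (4.97,2.52) (-4.15,-0.02)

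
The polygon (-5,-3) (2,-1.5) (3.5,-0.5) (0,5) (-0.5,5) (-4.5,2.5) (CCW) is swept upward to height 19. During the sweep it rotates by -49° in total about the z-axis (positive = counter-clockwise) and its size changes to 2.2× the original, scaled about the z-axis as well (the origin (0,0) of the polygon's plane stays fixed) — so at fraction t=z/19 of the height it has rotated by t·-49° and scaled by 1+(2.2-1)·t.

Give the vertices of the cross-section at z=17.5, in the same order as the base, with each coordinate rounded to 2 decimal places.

Cross-section at z=17.5: (-11.90,3.00) (0.73,-5.21) (4.45,-5.96) (7.46,7.43) (6.72,8.17) (-2.95,10.43)

t = z/height = 17.5/19 = 0.921053
s = 1 + (scale-1)·z/height = 1 + (2.2-1)·17.5/19 = 2.105263
θ = twist·z/height = -49°·17.5/19 = -45.1316° = -0.787695 rad
cos θ = 0.705481, sin θ = -0.708729 (intermediates below are computed at full precision and shown rounded to 5 d.p.)
v1: (-5,-3) → rotate → (-5.65359,1.42720) → ×s → (-11.90230,3.00463) → (-11.90,3.00)
v2: (2,-1.5) → rotate → (0.34787,-2.47568) → ×s → (0.73236,-5.21196) → (0.73,-5.21)
v3: (3.5,-0.5) → rotate → (2.11482,-2.83329) → ×s → (4.45225,-5.96482) → (4.45,-5.96)
v4: (0,5) → rotate → (3.54364,3.52741) → ×s → (7.46030,7.42612) → (7.46,7.43)
v5: (-0.5,5) → rotate → (3.19090,3.88177) → ×s → (6.71769,8.17215) → (6.72,8.17)
v6: (-4.5,2.5) → rotate → (-1.40284,4.95298) → ×s → (-2.95335,10.42733) → (-2.95,10.43)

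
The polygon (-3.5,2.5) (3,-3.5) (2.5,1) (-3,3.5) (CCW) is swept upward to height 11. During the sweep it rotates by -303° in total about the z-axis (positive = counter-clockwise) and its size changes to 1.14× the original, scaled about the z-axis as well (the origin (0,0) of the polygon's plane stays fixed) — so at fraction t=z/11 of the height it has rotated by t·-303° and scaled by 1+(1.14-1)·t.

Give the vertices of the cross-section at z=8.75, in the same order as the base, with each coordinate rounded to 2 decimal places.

Cross-section at z=8.75: (-0.55,-4.75) (1.79,4.80) (-2.32,1.89) (-1.79,-4.80)

t = z/height = 8.75/11 = 0.795455
s = 1 + (scale-1)·z/height = 1 + (1.14-1)·8.75/11 = 1.111364
θ = twist·z/height = -303°·8.75/11 = -241.0227° = -4.206640 rad
cos θ = -0.484463, sin θ = 0.874812 (intermediates below are computed at full precision and shown rounded to 5 d.p.)
v1: (-3.5,2.5) → rotate → (-0.49141,-4.27300) → ×s → (-0.54614,-4.74886) → (-0.55,-4.75)
v2: (3,-3.5) → rotate → (1.60845,4.32006) → ×s → (1.78758,4.80115) → (1.79,4.80)
v3: (2.5,1) → rotate → (-2.08597,1.70257) → ×s → (-2.31827,1.89217) → (-2.32,1.89)
v4: (-3,3.5) → rotate → (-1.60845,-4.32006) → ×s → (-1.78758,-4.80115) → (-1.79,-4.80)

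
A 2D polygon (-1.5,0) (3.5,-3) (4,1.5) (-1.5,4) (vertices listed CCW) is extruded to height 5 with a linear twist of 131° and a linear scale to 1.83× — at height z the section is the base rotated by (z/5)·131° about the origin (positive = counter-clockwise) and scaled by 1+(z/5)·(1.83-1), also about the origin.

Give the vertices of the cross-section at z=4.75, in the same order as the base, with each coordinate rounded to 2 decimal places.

t = z/height = 4.75/5 = 0.95
s = 1 + (scale-1)·z/height = 1 + (1.83-1)·4.75/5 = 1.788500
θ = twist·z/height = 131°·4.75/5 = 124.4500° = 2.172062 rad
cos θ = -0.565687, sin θ = 0.824620 (intermediates below are computed at full precision and shown rounded to 5 d.p.)
v1: (-1.5,0) → rotate → (0.84853,-1.23693) → ×s → (1.51760,-2.21225) → (1.52,-2.21)
v2: (3.5,-3) → rotate → (0.49396,4.58323) → ×s → (0.88344,8.19711) → (0.88,8.20)
v3: (4,1.5) → rotate → (-3.49968,2.44995) → ×s → (-6.25917,4.38174) → (-6.26,4.38)
v4: (-1.5,4) → rotate → (-2.44995,-3.49968) → ×s → (-4.38174,-6.25917) → (-4.38,-6.26)

Cross-section at z=4.75: (1.52,-2.21) (0.88,8.20) (-6.26,4.38) (-4.38,-6.26)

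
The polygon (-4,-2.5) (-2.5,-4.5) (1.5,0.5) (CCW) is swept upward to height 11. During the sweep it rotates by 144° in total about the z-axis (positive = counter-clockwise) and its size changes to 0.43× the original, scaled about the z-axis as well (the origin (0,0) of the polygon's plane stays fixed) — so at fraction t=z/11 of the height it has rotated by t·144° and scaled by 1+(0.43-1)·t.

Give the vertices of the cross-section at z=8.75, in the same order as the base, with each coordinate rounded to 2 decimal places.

t = z/height = 8.75/11 = 0.795455
s = 1 + (scale-1)·z/height = 1 + (0.43-1)·8.75/11 = 0.546591
θ = twist·z/height = 144°·8.75/11 = 114.5455° = 1.999195 rad
cos θ = -0.415415, sin θ = 0.909632 (intermediates below are computed at full precision and shown rounded to 5 d.p.)
v1: (-4,-2.5) → rotate → (3.93574,-2.59999) → ×s → (2.15124,-1.42113) → (2.15,-1.42)
v2: (-2.5,-4.5) → rotate → (5.13188,-0.40471) → ×s → (2.80504,-0.22121) → (2.81,-0.22)
v3: (1.5,0.5) → rotate → (-1.07794,1.15674) → ×s → (-0.58919,0.63226) → (-0.59,0.63)

Cross-section at z=8.75: (2.15,-1.42) (2.81,-0.22) (-0.59,0.63)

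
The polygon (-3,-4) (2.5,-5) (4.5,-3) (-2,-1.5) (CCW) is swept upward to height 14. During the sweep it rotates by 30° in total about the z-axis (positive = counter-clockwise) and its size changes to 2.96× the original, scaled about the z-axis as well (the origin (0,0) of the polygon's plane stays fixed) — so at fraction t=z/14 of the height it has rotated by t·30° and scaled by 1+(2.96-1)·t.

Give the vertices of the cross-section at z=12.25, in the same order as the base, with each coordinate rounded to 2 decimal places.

Cross-section at z=12.25: (-2.50,-13.34) (12.09,-9.17) (14.56,-1.90) (-3.07,-6.05)

t = z/height = 12.25/14 = 0.875
s = 1 + (scale-1)·z/height = 1 + (2.96-1)·12.25/14 = 2.715000
θ = twist·z/height = 30°·12.25/14 = 26.2500° = 0.458149 rad
cos θ = 0.896873, sin θ = 0.442289 (intermediates below are computed at full precision and shown rounded to 5 d.p.)
v1: (-3,-4) → rotate → (-0.92146,-4.91436) → ×s → (-2.50177,-13.34248) → (-2.50,-13.34)
v2: (2.5,-5) → rotate → (4.45363,-3.37864) → ×s → (12.09159,-9.17301) → (12.09,-9.17)
v3: (4.5,-3) → rotate → (5.36279,-0.70032) → ×s → (14.55998,-1.90137) → (14.56,-1.90)
v4: (-2,-1.5) → rotate → (-1.13031,-2.22989) → ×s → (-3.06880,-6.05414) → (-3.07,-6.05)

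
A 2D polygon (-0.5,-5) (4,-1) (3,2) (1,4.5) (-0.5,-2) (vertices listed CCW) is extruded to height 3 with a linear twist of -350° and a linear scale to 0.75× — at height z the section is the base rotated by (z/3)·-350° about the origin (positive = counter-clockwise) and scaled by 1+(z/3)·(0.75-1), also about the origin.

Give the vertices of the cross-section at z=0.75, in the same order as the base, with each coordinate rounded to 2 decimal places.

t = z/height = 0.75/3 = 0.25
s = 1 + (scale-1)·z/height = 1 + (0.75-1)·0.75/3 = 0.937500
θ = twist·z/height = -350°·0.75/3 = -87.5000° = -1.527163 rad
cos θ = 0.043619, sin θ = -0.999048 (intermediates below are computed at full precision and shown rounded to 5 d.p.)
v1: (-0.5,-5) → rotate → (-5.01705,0.28143) → ×s → (-4.70349,0.26384) → (-4.70,0.26)
v2: (4,-1) → rotate → (-0.82457,-4.03981) → ×s → (-0.77304,-3.78732) → (-0.77,-3.79)
v3: (3,2) → rotate → (2.12895,-2.90991) → ×s → (1.99589,-2.72804) → (2.00,-2.73)
v4: (1,4.5) → rotate → (4.53934,-0.80276) → ×s → (4.25563,-0.75259) → (4.26,-0.75)
v5: (-0.5,-2) → rotate → (-2.01991,0.41229) → ×s → (-1.89366,0.38652) → (-1.89,0.39)

Cross-section at z=0.75: (-4.70,0.26) (-0.77,-3.79) (2.00,-2.73) (4.26,-0.75) (-1.89,0.39)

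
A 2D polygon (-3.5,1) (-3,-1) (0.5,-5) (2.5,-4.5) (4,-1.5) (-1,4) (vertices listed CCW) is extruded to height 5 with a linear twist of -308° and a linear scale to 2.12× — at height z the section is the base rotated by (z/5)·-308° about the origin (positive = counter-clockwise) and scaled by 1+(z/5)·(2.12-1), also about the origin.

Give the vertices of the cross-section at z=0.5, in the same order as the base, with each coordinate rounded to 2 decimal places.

Cross-section at z=0.5: (-2.77,2.95) (-3.43,0.75) (-2.37,-5.06) (-0.17,-5.72) (2.97,-3.71) (1.32,4.39)

t = z/height = 0.5/5 = 0.1
s = 1 + (scale-1)·z/height = 1 + (2.12-1)·0.5/5 = 1.112000
θ = twist·z/height = -308°·0.5/5 = -30.8000° = -0.537561 rad
cos θ = 0.858960, sin θ = -0.512043 (intermediates below are computed at full precision and shown rounded to 5 d.p.)
v1: (-3.5,1) → rotate → (-2.49432,2.65111) → ×s → (-2.77368,2.94803) → (-2.77,2.95)
v2: (-3,-1) → rotate → (-3.08892,0.67717) → ×s → (-3.43488,0.75301) → (-3.43,0.75)
v3: (0.5,-5) → rotate → (-2.13073,-4.55082) → ×s → (-2.36938,-5.06051) → (-2.37,-5.06)
v4: (2.5,-4.5) → rotate → (-0.15679,-5.14543) → ×s → (-0.17435,-5.72171) → (-0.17,-5.72)
v5: (4,-1.5) → rotate → (2.66778,-3.33661) → ×s → (2.96657,-3.71031) → (2.97,-3.71)
v6: (-1,4) → rotate → (1.18921,3.94788) → ×s → (1.32240,4.39005) → (1.32,4.39)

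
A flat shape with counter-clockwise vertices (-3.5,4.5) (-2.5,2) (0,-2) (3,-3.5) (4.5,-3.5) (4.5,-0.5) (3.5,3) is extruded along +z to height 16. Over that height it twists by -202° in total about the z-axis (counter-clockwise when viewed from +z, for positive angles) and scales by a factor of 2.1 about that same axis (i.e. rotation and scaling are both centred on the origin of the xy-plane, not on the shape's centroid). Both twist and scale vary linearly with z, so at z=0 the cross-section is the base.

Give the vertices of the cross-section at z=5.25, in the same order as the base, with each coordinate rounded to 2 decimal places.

Cross-section at z=5.25: (3.69,6.82) (1.12,4.21) (-2.49,-1.09) (-2.72,-5.65) (-1.90,-7.52) (1.84,-5.88) (5.65,-2.72)

t = z/height = 5.25/16 = 0.328125
s = 1 + (scale-1)·z/height = 1 + (2.1-1)·5.25/16 = 1.360938
θ = twist·z/height = -202°·5.25/16 = -66.2813° = -1.156826 rad
cos θ = 0.402247, sin θ = -0.915531 (intermediates below are computed at full precision and shown rounded to 5 d.p.)
v1: (-3.5,4.5) → rotate → (2.71202,5.01447) → ×s → (3.69089,6.82438) → (3.69,6.82)
v2: (-2.5,2) → rotate → (0.82544,3.09332) → ×s → (1.12338,4.20982) → (1.12,4.21)
v3: (0,-2) → rotate → (-1.83106,-0.80449) → ×s → (-2.49196,-1.09487) → (-2.49,-1.09)
v4: (3,-3.5) → rotate → (-1.99762,-4.15446) → ×s → (-2.71863,-5.65396) → (-2.72,-5.65)
v5: (4.5,-3.5) → rotate → (-1.39425,-5.52776) → ×s → (-1.89748,-7.52293) → (-1.90,-7.52)
v6: (4.5,-0.5) → rotate → (1.35235,-4.32101) → ×s → (1.84046,-5.88063) → (1.84,-5.88)
v7: (3.5,3) → rotate → (4.15446,-1.99762) → ×s → (5.65396,-2.71863) → (5.65,-2.72)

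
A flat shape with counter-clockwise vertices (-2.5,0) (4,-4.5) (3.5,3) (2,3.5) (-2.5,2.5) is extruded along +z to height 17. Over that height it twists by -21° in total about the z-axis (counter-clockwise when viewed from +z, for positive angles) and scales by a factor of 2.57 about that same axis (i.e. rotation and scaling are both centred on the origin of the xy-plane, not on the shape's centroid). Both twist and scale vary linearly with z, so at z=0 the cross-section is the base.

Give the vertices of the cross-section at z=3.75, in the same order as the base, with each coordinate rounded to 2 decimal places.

Cross-section at z=3.75: (-3.35,0.27) (4.88,-6.47) (5.02,3.65) (3.06,4.48) (-3.08,3.63)

t = z/height = 3.75/17 = 0.220588
s = 1 + (scale-1)·z/height = 1 + (2.57-1)·3.75/17 = 1.346324
θ = twist·z/height = -21°·3.75/17 = -4.6324° = -0.080850 rad
cos θ = 0.996733, sin θ = -0.080762 (intermediates below are computed at full precision and shown rounded to 5 d.p.)
v1: (-2.5,0) → rotate → (-2.49183,0.20190) → ×s → (-3.35481,0.27183) → (-3.35,0.27)
v2: (4,-4.5) → rotate → (3.62351,-4.80835) → ×s → (4.87841,-6.47359) → (4.88,-6.47)
v3: (3.5,3) → rotate → (3.73085,2.70753) → ×s → (5.02293,3.64522) → (5.02,3.65)
v4: (2,3.5) → rotate → (2.27613,3.32704) → ×s → (3.06441,4.47928) → (3.06,4.48)
v5: (-2.5,2.5) → rotate → (-2.28993,2.69374) → ×s → (-3.08299,3.62664) → (-3.08,3.63)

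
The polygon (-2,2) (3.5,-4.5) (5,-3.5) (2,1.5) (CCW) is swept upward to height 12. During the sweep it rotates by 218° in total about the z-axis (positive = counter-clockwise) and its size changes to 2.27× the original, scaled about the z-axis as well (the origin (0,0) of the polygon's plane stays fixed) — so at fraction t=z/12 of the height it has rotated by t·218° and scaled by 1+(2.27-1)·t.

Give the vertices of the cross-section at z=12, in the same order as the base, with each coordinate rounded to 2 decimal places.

t = z/height = 12/12 = 1
s = 1 + (scale-1)·z/height = 1 + (2.27-1)·12/12 = 2.270000
θ = twist·z/height = 218°·12/12 = 218.0000° = 3.804818 rad
cos θ = -0.788011, sin θ = -0.615661 (intermediates below are computed at full precision and shown rounded to 5 d.p.)
v1: (-2,2) → rotate → (2.80734,-0.34470) → ×s → (6.37267,-0.78247) → (6.37,-0.78)
v2: (3.5,-4.5) → rotate → (-5.52851,1.39123) → ×s → (-12.54973,3.15810) → (-12.55,3.16)
v3: (5,-3.5) → rotate → (-6.09487,-0.32027) → ×s → (-13.83535,-0.72701) → (-13.84,-0.73)
v4: (2,1.5) → rotate → (-0.65253,-2.41334) → ×s → (-1.48124,-5.47828) → (-1.48,-5.48)

Cross-section at z=12: (6.37,-0.78) (-12.55,3.16) (-13.84,-0.73) (-1.48,-5.48)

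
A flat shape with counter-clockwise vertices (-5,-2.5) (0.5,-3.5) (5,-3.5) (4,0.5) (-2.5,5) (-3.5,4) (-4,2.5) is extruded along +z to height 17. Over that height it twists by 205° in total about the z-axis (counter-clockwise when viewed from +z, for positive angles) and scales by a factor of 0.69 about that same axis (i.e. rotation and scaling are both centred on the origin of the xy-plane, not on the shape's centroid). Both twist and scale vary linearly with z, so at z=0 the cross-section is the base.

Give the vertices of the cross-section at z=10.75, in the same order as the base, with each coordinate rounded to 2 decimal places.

Cross-section at z=10.75: (4.11,-1.81) (1.91,2.10) (-0.40,4.89) (-2.36,2.22) (-1.81,-4.11) (-0.68,-4.22) (0.50,-3.76)

t = z/height = 10.75/17 = 0.632353
s = 1 + (scale-1)·z/height = 1 + (0.69-1)·10.75/17 = 0.803971
θ = twist·z/height = 205°·10.75/17 = 129.6324° = 2.262511 rad
cos θ = -0.637859, sin θ = 0.770153 (intermediates below are computed at full precision and shown rounded to 5 d.p.)
v1: (-5,-2.5) → rotate → (5.11468,-2.25612) → ×s → (4.11205,-1.81385) → (4.11,-1.81)
v2: (0.5,-3.5) → rotate → (2.37661,2.61758) → ×s → (1.91072,2.10446) → (1.91,2.10)
v3: (5,-3.5) → rotate → (-0.49376,6.08327) → ×s → (-0.39697,4.89077) → (-0.40,4.89)
v4: (4,0.5) → rotate → (-2.93651,2.76168) → ×s → (-2.36087,2.22031) → (-2.36,2.22)
v5: (-2.5,5) → rotate → (-2.25612,-5.11468) → ×s → (-1.81385,-4.11205) → (-1.81,-4.11)
v6: (-3.5,4) → rotate → (-0.84811,-5.24697) → ×s → (-0.68185,-4.21841) → (-0.68,-4.22)
v7: (-4,2.5) → rotate → (0.62605,-4.67526) → ×s → (0.50333,-3.75877) → (0.50,-3.76)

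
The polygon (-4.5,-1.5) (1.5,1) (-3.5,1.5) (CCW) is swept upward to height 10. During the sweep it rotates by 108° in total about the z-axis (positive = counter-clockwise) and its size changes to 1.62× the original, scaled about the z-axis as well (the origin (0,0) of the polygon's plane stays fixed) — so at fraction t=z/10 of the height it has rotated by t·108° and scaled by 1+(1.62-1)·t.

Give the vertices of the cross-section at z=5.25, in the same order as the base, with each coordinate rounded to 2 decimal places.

Cross-section at z=5.25: (-1.61,-6.08) (-0.02,2.39) (-4.21,-2.79)

t = z/height = 5.25/10 = 0.525
s = 1 + (scale-1)·z/height = 1 + (1.62-1)·5.25/10 = 1.325500
θ = twist·z/height = 108°·5.25/10 = 56.7000° = 0.989602 rad
cos θ = 0.549023, sin θ = 0.835807 (intermediates below are computed at full precision and shown rounded to 5 d.p.)
v1: (-4.5,-1.5) → rotate → (-1.21689,-4.58467) → ×s → (-1.61299,-6.07698) → (-1.61,-6.08)
v2: (1.5,1) → rotate → (-0.01227,1.80273) → ×s → (-0.01627,2.38952) → (-0.02,2.39)
v3: (-3.5,1.5) → rotate → (-3.17529,-2.10179) → ×s → (-4.20885,-2.78592) → (-4.21,-2.79)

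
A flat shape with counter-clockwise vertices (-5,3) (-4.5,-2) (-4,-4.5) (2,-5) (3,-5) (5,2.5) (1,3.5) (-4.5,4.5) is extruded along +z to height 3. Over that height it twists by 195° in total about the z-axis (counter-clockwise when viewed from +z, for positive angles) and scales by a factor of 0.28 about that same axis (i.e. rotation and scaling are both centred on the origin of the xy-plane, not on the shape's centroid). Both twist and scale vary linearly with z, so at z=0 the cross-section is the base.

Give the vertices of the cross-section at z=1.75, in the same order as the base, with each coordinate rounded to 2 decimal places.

Cross-section at z=1.75: (-0.42,-3.36) (2.11,-1.92) (3.32,-1.07) (2.19,2.23) (1.95,2.76) (-2.50,2.07) (-2.09,-0.29) (-1.34,-3.44)

t = z/height = 1.75/3 = 0.583333
s = 1 + (scale-1)·z/height = 1 + (0.28-1)·1.75/3 = 0.580000
θ = twist·z/height = 195°·1.75/3 = 113.7500° = 1.985312 rad
cos θ = -0.402747, sin θ = 0.915311 (intermediates below are computed at full precision and shown rounded to 5 d.p.)
v1: (-5,3) → rotate → (-0.73220,-5.78480) → ×s → (-0.42468,-3.35518) → (-0.42,-3.36)
v2: (-4.5,-2) → rotate → (3.64298,-3.31341) → ×s → (2.11293,-1.92178) → (2.11,-1.92)
v3: (-4,-4.5) → rotate → (5.72989,-1.84889) → ×s → (3.32334,-1.07235) → (3.32,-1.07)
v4: (2,-5) → rotate → (3.77106,3.84436) → ×s → (2.18722,2.22973) → (2.19,2.23)
v5: (3,-5) → rotate → (3.36832,4.75967) → ×s → (1.95362,2.76061) → (1.95,2.76)
v6: (5,2.5) → rotate → (-4.30201,3.56969) → ×s → (-2.49517,2.07042) → (-2.50,2.07)
v7: (1,3.5) → rotate → (-3.60634,-0.49430) → ×s → (-2.09168,-0.28670) → (-2.09,-0.29)
v8: (-4.5,4.5) → rotate → (-2.30654,-5.93126) → ×s → (-1.33779,-3.44013) → (-1.34,-3.44)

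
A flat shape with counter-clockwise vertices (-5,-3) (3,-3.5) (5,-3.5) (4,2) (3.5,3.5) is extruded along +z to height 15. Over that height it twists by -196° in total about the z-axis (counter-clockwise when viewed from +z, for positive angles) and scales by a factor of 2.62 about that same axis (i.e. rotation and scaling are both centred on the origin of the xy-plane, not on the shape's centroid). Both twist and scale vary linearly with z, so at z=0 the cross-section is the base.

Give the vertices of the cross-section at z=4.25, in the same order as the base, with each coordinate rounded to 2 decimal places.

t = z/height = 4.25/15 = 0.283333
s = 1 + (scale-1)·z/height = 1 + (2.62-1)·4.25/15 = 1.459000
θ = twist·z/height = -196°·4.25/15 = -55.5333° = -0.969240 rad
cos θ = 0.565927, sin θ = -0.824456 (intermediates below are computed at full precision and shown rounded to 5 d.p.)
v1: (-5,-3) → rotate → (-5.30300,2.42450) → ×s → (-7.73708,3.53734) → (-7.74,3.54)
v2: (3,-3.5) → rotate → (-1.18781,-4.45411) → ×s → (-1.73302,-6.49855) → (-1.73,-6.50)
v3: (5,-3.5) → rotate → (-0.05596,-6.10302) → ×s → (-0.08165,-8.90431) → (-0.08,-8.90)
v4: (4,2) → rotate → (3.91262,-2.16597) → ×s → (5.70851,-3.16015) → (5.71,-3.16)
v5: (3.5,3.5) → rotate → (4.86634,-0.90485) → ×s → (7.09999,-1.32018) → (7.10,-1.32)

Cross-section at z=4.25: (-7.74,3.54) (-1.73,-6.50) (-0.08,-8.90) (5.71,-3.16) (7.10,-1.32)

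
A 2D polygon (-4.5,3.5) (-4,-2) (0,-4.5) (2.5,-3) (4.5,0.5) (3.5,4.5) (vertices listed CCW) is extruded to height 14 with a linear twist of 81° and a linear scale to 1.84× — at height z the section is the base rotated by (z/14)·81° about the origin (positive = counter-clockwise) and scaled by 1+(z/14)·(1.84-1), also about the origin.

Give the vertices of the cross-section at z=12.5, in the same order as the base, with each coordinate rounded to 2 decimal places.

Cross-section at z=12.5: (-8.23,-5.64) (1.21,-7.73) (7.50,-2.39) (6.33,2.57) (1.56,7.77) (-5.64,8.23)

t = z/height = 12.5/14 = 0.892857
s = 1 + (scale-1)·z/height = 1 + (1.84-1)·12.5/14 = 1.750000
θ = twist·z/height = 81°·12.5/14 = 72.3214° = 1.262247 rad
cos θ = 0.303677, sin θ = 0.952775 (intermediates below are computed at full precision and shown rounded to 5 d.p.)
v1: (-4.5,3.5) → rotate → (-4.70126,-3.22462) → ×s → (-8.22720,-5.64308) → (-8.23,-5.64)
v2: (-4,-2) → rotate → (0.69084,-4.41845) → ×s → (1.20898,-7.73229) → (1.21,-7.73)
v3: (0,-4.5) → rotate → (4.28749,-1.36655) → ×s → (7.50310,-2.39145) → (7.50,-2.39)
v4: (2.5,-3) → rotate → (3.61752,1.47091) → ×s → (6.33066,2.57409) → (6.33,2.57)
v5: (4.5,0.5) → rotate → (0.89016,4.43933) → ×s → (1.55778,7.76882) → (1.56,7.77)
v6: (3.5,4.5) → rotate → (-3.22462,4.70126) → ×s → (-5.64308,8.22720) → (-5.64,8.23)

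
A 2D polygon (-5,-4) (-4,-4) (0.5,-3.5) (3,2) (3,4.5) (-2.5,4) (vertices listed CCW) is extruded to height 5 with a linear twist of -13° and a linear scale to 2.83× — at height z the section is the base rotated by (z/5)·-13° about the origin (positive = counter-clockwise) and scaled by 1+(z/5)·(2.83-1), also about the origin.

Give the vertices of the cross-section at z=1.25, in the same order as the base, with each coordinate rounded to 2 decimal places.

t = z/height = 1.25/5 = 0.25
s = 1 + (scale-1)·z/height = 1 + (2.83-1)·1.25/5 = 1.457500
θ = twist·z/height = -13°·1.25/5 = -3.2500° = -0.056723 rad
cos θ = 0.998392, sin θ = -0.056693 (intermediates below are computed at full precision and shown rounded to 5 d.p.)
v1: (-5,-4) → rotate → (-5.21873,-3.71010) → ×s → (-7.60630,-5.40747) → (-7.61,-5.41)
v2: (-4,-4) → rotate → (-4.22034,-3.76680) → ×s → (-6.15114,-5.49010) → (-6.15,-5.49)
v3: (0.5,-3.5) → rotate → (0.30077,-3.52272) → ×s → (0.43837,-5.13436) → (0.44,-5.13)
v4: (3,2) → rotate → (3.10856,1.82670) → ×s → (4.53073,2.66242) → (4.53,2.66)
v5: (3,4.5) → rotate → (3.25029,4.32268) → ×s → (4.73730,6.30031) → (4.74,6.30)
v6: (-2.5,4) → rotate → (-2.26921,4.13530) → ×s → (-3.30737,6.02720) → (-3.31,6.03)

Cross-section at z=1.25: (-7.61,-5.41) (-6.15,-5.49) (0.44,-5.13) (4.53,2.66) (4.74,6.30) (-3.31,6.03)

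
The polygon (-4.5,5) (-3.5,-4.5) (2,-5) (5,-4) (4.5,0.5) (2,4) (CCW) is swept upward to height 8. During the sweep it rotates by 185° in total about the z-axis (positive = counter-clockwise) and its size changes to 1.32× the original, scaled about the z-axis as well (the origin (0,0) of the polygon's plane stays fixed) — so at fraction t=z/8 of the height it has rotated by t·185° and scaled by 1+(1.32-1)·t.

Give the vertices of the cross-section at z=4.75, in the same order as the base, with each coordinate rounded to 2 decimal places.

Cross-section at z=4.75: (-3.78,-7.06) (6.45,-2.10) (4.79,4.26) (2.46,7.21) (-2.38,4.84) (-5.29,0.62)

t = z/height = 4.75/8 = 0.59375
s = 1 + (scale-1)·z/height = 1 + (1.32-1)·4.75/8 = 1.190000
θ = twist·z/height = 185°·4.75/8 = 109.8438° = 1.917135 rad
cos θ = -0.339456, sin θ = 0.940622 (intermediates below are computed at full precision and shown rounded to 5 d.p.)
v1: (-4.5,5) → rotate → (-3.17556,-5.93008) → ×s → (-3.77891,-7.05679) → (-3.78,-7.06)
v2: (-3.5,-4.5) → rotate → (5.42090,-1.76462) → ×s → (6.45087,-2.09990) → (6.45,-2.10)
v3: (2,-5) → rotate → (4.02420,3.57852) → ×s → (4.78879,4.25844) → (4.79,4.26)
v4: (5,-4) → rotate → (2.06521,6.06093) → ×s → (2.45760,7.21251) → (2.46,7.21)
v5: (4.5,0.5) → rotate → (-1.99786,4.06307) → ×s → (-2.37746,4.83505) → (-2.38,4.84)
v6: (2,4) → rotate → (-4.44140,0.52342) → ×s → (-5.28527,0.62287) → (-5.29,0.62)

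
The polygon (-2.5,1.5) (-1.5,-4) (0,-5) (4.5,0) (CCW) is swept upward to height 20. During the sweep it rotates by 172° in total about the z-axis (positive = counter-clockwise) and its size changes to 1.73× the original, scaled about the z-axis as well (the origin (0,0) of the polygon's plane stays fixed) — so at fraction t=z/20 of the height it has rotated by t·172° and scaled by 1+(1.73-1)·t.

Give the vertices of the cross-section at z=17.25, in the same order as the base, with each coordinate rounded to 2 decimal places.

Cross-section at z=17.25: (2.19,-4.22) (5.50,4.27) (4.28,6.94) (-6.24,3.85)

t = z/height = 17.25/20 = 0.8625
s = 1 + (scale-1)·z/height = 1 + (1.73-1)·17.25/20 = 1.629625
θ = twist·z/height = 172°·17.25/20 = 148.3500° = 2.589196 rad
cos θ = -0.851269, sin θ = 0.524729 (intermediates below are computed at full precision and shown rounded to 5 d.p.)
v1: (-2.5,1.5) → rotate → (1.34108,-2.58873) → ×s → (2.18546,-4.21865) → (2.19,-4.22)
v2: (-1.5,-4) → rotate → (3.37582,2.61798) → ×s → (5.50132,4.26633) → (5.50,4.27)
v3: (0,-5) → rotate → (2.62364,4.25635) → ×s → (4.27556,6.93625) → (4.28,6.94)
v4: (4.5,0) → rotate → (-3.83071,2.36128) → ×s → (-6.24262,3.84800) → (-6.24,3.85)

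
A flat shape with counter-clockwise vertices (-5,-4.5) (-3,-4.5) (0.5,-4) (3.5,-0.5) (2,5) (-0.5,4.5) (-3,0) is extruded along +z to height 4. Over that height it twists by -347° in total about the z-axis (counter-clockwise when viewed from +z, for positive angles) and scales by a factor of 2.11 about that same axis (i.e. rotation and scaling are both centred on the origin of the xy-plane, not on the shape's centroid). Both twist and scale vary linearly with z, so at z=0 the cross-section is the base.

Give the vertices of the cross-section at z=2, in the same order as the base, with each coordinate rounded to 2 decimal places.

Cross-section at z=2: (6.93,7.83) (3.84,7.48) (-1.48,6.09) (-5.50,0.16) (-2.21,-8.08) (1.56,-6.86) (4.64,0.53)

t = z/height = 2/4 = 0.5
s = 1 + (scale-1)·z/height = 1 + (2.11-1)·2/4 = 1.555000
θ = twist·z/height = -347°·2/4 = -173.5000° = -3.028146 rad
cos θ = -0.993572, sin θ = -0.113203 (intermediates below are computed at full precision and shown rounded to 5 d.p.)
v1: (-5,-4.5) → rotate → (4.45844,5.03709) → ×s → (6.93288,7.83267) → (6.93,7.83)
v2: (-3,-4.5) → rotate → (2.47130,4.81068) → ×s → (3.84287,7.48061) → (3.84,7.48)
v3: (0.5,-4) → rotate → (-0.94960,3.91769) → ×s → (-1.47663,6.09200) → (-1.48,6.09)
v4: (3.5,-0.5) → rotate → (-3.53410,0.10057) → ×s → (-5.49553,0.15639) → (-5.50,0.16)
v5: (2,5) → rotate → (-1.42113,-5.19427) → ×s → (-2.20985,-8.07708) → (-2.21,-8.08)
v6: (-0.5,4.5) → rotate → (1.00620,-4.41447) → ×s → (1.56464,-6.86450) → (1.56,-6.86)
v7: (-3,0) → rotate → (2.98072,0.33961) → ×s → (4.63501,0.52809) → (4.64,0.53)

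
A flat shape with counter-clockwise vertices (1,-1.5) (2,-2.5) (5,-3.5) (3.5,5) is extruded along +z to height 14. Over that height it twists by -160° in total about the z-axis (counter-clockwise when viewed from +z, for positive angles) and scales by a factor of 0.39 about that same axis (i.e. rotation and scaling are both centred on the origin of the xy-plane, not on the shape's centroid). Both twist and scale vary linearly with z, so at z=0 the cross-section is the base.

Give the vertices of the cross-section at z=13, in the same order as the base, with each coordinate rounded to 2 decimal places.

Cross-section at z=13: (-0.71,0.33) (-1.31,0.47) (-2.64,0.16) (-0.16,-2.64)

t = z/height = 13/14 = 0.928571
s = 1 + (scale-1)·z/height = 1 + (0.39-1)·13/14 = 0.433571
θ = twist·z/height = -160°·13/14 = -148.5714° = -2.593061 rad
cos θ = -0.853291, sin θ = -0.521435 (intermediates below are computed at full precision and shown rounded to 5 d.p.)
v1: (1,-1.5) → rotate → (-1.63544,0.75850) → ×s → (-0.70908,0.32886) → (-0.71,0.33)
v2: (2,-2.5) → rotate → (-3.01017,1.09036) → ×s → (-1.30512,0.47275) → (-1.31,0.47)
v3: (5,-3.5) → rotate → (-6.09148,0.37934) → ×s → (-2.64109,0.16447) → (-2.64,0.16)
v4: (3.5,5) → rotate → (-0.37934,-6.09148) → ×s → (-0.16447,-2.64109) → (-0.16,-2.64)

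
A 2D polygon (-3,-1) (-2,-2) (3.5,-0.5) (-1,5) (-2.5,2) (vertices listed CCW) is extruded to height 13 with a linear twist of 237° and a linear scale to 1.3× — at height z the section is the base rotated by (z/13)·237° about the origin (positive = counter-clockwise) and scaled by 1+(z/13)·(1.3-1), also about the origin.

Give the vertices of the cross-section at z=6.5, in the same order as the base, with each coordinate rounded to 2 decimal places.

Cross-section at z=6.5: (2.66,-2.48) (3.12,-0.92) (-1.42,3.81) (-4.50,-3.75) (-0.65,-3.62)

t = z/height = 6.5/13 = 0.5
s = 1 + (scale-1)·z/height = 1 + (1.3-1)·6.5/13 = 1.150000
θ = twist·z/height = 237°·6.5/13 = 118.5000° = 2.068215 rad
cos θ = -0.477159, sin θ = 0.878817 (intermediates below are computed at full precision and shown rounded to 5 d.p.)
v1: (-3,-1) → rotate → (2.31029,-2.15929) → ×s → (2.65684,-2.48319) → (2.66,-2.48)
v2: (-2,-2) → rotate → (2.71195,-0.80332) → ×s → (3.11874,-0.92381) → (3.12,-0.92)
v3: (3.5,-0.5) → rotate → (-1.23065,3.31444) → ×s → (-1.41524,3.81161) → (-1.42,3.81)
v4: (-1,5) → rotate → (-3.91693,-3.26461) → ×s → (-4.50447,-3.75430) → (-4.50,-3.75)
v5: (-2.5,2) → rotate → (-0.56474,-3.15136) → ×s → (-0.64945,-3.62406) → (-0.65,-3.62)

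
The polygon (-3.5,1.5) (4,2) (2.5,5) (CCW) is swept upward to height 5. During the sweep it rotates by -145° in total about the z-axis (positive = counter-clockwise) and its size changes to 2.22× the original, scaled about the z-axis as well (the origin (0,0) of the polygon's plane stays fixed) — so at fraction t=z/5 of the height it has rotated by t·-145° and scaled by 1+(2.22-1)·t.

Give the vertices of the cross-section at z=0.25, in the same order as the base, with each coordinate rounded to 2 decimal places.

Cross-section at z=0.25: (-3.48,2.05) (4.48,1.57) (3.30,4.93)

t = z/height = 0.25/5 = 0.05
s = 1 + (scale-1)·z/height = 1 + (2.22-1)·0.25/5 = 1.061000
θ = twist·z/height = -145°·0.25/5 = -7.2500° = -0.126536 rad
cos θ = 0.992005, sin θ = -0.126199 (intermediates below are computed at full precision and shown rounded to 5 d.p.)
v1: (-3.5,1.5) → rotate → (-3.28272,1.92970) → ×s → (-3.48296,2.04742) → (-3.48,2.05)
v2: (4,2) → rotate → (4.22042,1.47921) → ×s → (4.47786,1.56945) → (4.48,1.57)
v3: (2.5,5) → rotate → (3.11101,4.64453) → ×s → (3.30078,4.92784) → (3.30,4.93)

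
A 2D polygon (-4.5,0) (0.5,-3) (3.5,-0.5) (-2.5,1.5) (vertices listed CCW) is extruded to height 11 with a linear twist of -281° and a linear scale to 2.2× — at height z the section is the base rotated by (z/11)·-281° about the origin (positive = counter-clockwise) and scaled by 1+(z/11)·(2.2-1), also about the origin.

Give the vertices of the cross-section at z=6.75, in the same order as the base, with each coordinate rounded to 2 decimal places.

Cross-section at z=6.75: (7.75,1.03) (-1.55,5.05) (-6.14,0.06) (4.65,-2.01)

t = z/height = 6.75/11 = 0.613636
s = 1 + (scale-1)·z/height = 1 + (2.2-1)·6.75/11 = 1.736364
θ = twist·z/height = -281°·6.75/11 = -172.4318° = -3.009503 rad
cos θ = -0.991289, sin θ = -0.131706 (intermediates below are computed at full precision and shown rounded to 5 d.p.)
v1: (-4.5,0) → rotate → (4.46080,0.59268) → ×s → (7.74557,1.02910) → (7.75,1.03)
v2: (0.5,-3) → rotate → (-0.89076,2.90801) → ×s → (-1.54669,5.04937) → (-1.55,5.05)
v3: (3.5,-0.5) → rotate → (-3.53536,0.03467) → ×s → (-6.13868,0.06021) → (-6.14,0.06)
v4: (-2.5,1.5) → rotate → (2.67578,-1.15767) → ×s → (4.64613,-2.01013) → (4.65,-2.01)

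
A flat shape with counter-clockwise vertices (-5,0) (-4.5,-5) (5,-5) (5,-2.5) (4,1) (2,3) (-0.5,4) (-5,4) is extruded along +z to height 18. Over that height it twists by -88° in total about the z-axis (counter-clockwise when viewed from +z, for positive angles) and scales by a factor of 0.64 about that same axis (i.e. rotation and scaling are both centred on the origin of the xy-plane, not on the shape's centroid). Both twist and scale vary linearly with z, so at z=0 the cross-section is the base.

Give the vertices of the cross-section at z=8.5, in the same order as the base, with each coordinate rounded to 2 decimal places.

t = z/height = 8.5/18 = 0.472222
s = 1 + (scale-1)·z/height = 1 + (0.64-1)·8.5/18 = 0.830000
θ = twist·z/height = -88°·8.5/18 = -41.5556° = -0.725281 rad
cos θ = 0.748313, sin θ = -0.663346 (intermediates below are computed at full precision and shown rounded to 5 d.p.)
v1: (-5,0) → rotate → (-3.74156,3.31673) → ×s → (-3.10550,2.75289) → (-3.11,2.75)
v2: (-4.5,-5) → rotate → (-6.68414,-0.75651) → ×s → (-5.54783,-0.62790) → (-5.55,-0.63)
v3: (5,-5) → rotate → (0.42483,-7.05829) → ×s → (0.35261,-5.85838) → (0.35,-5.86)
v4: (5,-2.5) → rotate → (2.08320,-5.18751) → ×s → (1.72906,-4.30563) → (1.73,-4.31)
v5: (4,1) → rotate → (3.65660,-1.90507) → ×s → (3.03498,-1.58121) → (3.03,-1.58)
v6: (2,3) → rotate → (3.48666,0.91825) → ×s → (2.89393,0.76214) → (2.89,0.76)
v7: (-0.5,4) → rotate → (2.27923,3.32492) → ×s → (1.89176,2.75969) → (1.89,2.76)
v8: (-5,4) → rotate → (-1.08818,6.30998) → ×s → (-0.90319,5.23728) → (-0.90,5.24)

Cross-section at z=8.5: (-3.11,2.75) (-5.55,-0.63) (0.35,-5.86) (1.73,-4.31) (3.03,-1.58) (2.89,0.76) (1.89,2.76) (-0.90,5.24)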